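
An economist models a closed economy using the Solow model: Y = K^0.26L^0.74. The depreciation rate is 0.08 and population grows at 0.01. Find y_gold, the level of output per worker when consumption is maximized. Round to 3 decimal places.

y_gold ≈ 1.452

n + δ = 0.01 + 0.08 = 0.09.
At the golden rule the marginal product of capital equals n+δ: 0.26·k^(0.26−1) = 0.09. Solving, k_gold = (0.26/0.09)^(1/0.74) ≈ 4.1938.
Output: y_gold = k_gold^0.26 = 4.1938^0.26 ≈ 1.4517.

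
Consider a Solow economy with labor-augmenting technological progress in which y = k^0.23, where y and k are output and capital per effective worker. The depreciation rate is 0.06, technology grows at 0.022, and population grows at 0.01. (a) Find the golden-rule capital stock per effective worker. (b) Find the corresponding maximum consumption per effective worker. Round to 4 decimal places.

(a) k_gold ≈ 3.2870; (b) c_gold ≈ 1.0124

Capital per effective worker breaks even when investment replaces (n + g + δ)·k; here n + g + δ = 0.092.
At the golden rule the marginal product of capital equals n+g+δ: 0.23·k^(0.23−1) = 0.092. Solving, k_gold = (0.23/0.092)^(1/0.77) ≈ 3.2870.
y_gold = 3.2870^0.23 ≈ 1.3148; c_gold = y_gold − 0.092·k_gold ≈ 1.0124.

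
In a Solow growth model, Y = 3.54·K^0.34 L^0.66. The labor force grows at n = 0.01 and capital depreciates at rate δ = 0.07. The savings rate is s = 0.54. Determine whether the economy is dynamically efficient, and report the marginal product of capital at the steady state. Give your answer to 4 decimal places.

n + δ = 0.01 + 0.07 = 0.08.
Steady-state k*: s·A·k^0.34 = 0.08·k gives k* = (0.54·3.54/0.08)^(1/0.66) ≈ 122.5587.
MPK = 0.34·3.54·122.5587^(-0.66) ≈ 0.0504.
MPK < n+δ = 0.08, so the economy is dynamically inefficient (over-saving).

dynamically inefficient; MPK ≈ 0.0504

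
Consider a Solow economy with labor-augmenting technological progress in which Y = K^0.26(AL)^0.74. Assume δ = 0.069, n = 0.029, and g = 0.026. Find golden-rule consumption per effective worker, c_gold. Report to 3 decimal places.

Capital per effective worker breaks even when investment replaces (n + g + δ)·k; here n + g + δ = 0.124.
Maximizing c = f(k) − (n+g+δ)·k gives f'(k) = n+g+δ, i.e. 0.26·k^(0.26−1) = 0.124, so k_gold = (0.26/0.124)^(1/0.74) ≈ 2.7198.
y_gold = 2.7198^0.26 ≈ 1.2971.
c_gold = y_gold − (n+g+δ)·k_gold = 1.2971 − 0.124·2.7198 ≈ 0.9599.

c_gold ≈ 0.960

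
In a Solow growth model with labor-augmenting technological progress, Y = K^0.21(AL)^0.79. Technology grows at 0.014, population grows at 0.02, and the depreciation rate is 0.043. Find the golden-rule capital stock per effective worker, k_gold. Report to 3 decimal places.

k_gold ≈ 3.561

The effective depreciation rate is n + g + δ = 0.02 + 0.014 + 0.043 = 0.077.
Golden rule sets MPK = n+g+δ: 0.21·k^(0.21−1) = 0.077, so k_gold = (0.21/0.077)^(1/0.79) ≈ 3.5609.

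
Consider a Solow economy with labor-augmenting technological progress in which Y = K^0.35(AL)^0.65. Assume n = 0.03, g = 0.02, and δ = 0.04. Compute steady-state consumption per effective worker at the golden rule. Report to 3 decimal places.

c_gold ≈ 1.351

n + g + δ = 0.03 + 0.02 + 0.04 = 0.09.
At the golden rule the marginal product of capital equals n+g+δ: 0.35·k^(0.35−1) = 0.09. Solving, k_gold = (0.35/0.09)^(1/0.65) ≈ 8.0802.
y_gold = 8.0802^0.35 ≈ 2.0778.
c_gold = y_gold − (n+g+δ)·k_gold = 2.0778 − 0.09·8.0802 ≈ 1.3506.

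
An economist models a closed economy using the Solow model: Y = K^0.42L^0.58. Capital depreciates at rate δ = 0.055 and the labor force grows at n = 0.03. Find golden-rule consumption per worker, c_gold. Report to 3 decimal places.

c_gold ≈ 1.844

n + δ = 0.03 + 0.055 = 0.085.
At the golden rule the marginal product of capital equals n+δ: 0.42·k^(0.42−1) = 0.085. Solving, k_gold = (0.42/0.085)^(1/0.58) ≈ 15.7130.
y_gold = 15.7130^0.42 ≈ 3.1800.
c_gold = y_gold − (n+δ)·k_gold = 3.1800 − 0.085·15.7130 ≈ 1.8444.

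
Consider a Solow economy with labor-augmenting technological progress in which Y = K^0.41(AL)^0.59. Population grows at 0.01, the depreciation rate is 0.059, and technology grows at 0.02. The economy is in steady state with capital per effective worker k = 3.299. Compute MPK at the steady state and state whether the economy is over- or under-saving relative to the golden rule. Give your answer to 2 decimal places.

Break-even investment rate: n + g + δ = 0.01 + 0.02 + 0.059 = 0.089.
MPK = 0.41·k^(0.41−1) = 0.41·3.299^(-0.59) ≈ 0.2027.
MPK > 0.089, so the economy is dynamically efficient (under-saving).

under-saving; MPK ≈ 0.20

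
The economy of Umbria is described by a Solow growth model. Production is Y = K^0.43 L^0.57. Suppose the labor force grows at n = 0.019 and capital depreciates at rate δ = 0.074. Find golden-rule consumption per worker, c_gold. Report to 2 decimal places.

Capital per worker breaks even when investment replaces (n + δ)·k; here n + δ = 0.093.
Golden rule sets MPK = n+δ: 0.43·k^(0.43−1) = 0.093, so k_gold = (0.43/0.093)^(1/0.57) ≈ 14.6771.
y_gold = 14.6771^0.43 ≈ 3.1744.
c_gold = y_gold − (n+δ)·k_gold = 3.1744 − 0.093·14.6771 ≈ 1.8094.

c_gold ≈ 1.81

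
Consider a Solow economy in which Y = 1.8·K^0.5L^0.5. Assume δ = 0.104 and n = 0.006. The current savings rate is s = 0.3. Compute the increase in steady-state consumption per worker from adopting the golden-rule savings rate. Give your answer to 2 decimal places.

The effective depreciation rate is n + δ = 0.006 + 0.104 = 0.11.
Current steady state (s = 0.3): k* = (0.3·1.8/0.11)^(1/0.5) ≈ 24.0992, y* = 1.8·24.0992^0.5 ≈ 8.8364, c* = (1−0.3)·8.8364 ≈ 6.1855.
Maximizing c = f(k) − (n+δ)·k gives f'(k) = n+δ, i.e. 0.5·1.8·k^(0.5−1) = 0.11, so k_gold = (0.5·1.8/0.11)^(1/0.5) ≈ 66.9421.
y_gold = 1.8·66.9421^0.5 ≈ 14.7273, c_gold = y_gold − 0.11·k_gold ≈ 7.3636.
Gain: Δc = 7.3636 − 6.1855 ≈ 1.1782.

Δc ≈ 1.18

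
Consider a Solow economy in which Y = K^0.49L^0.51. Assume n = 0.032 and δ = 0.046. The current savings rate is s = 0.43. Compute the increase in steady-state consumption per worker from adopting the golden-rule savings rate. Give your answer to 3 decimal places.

The effective depreciation rate is n + δ = 0.032 + 0.046 = 0.078.
Current steady state (s = 0.43): k* = (0.43/0.078)^(1/0.51) ≈ 28.4233, y* = 28.4233^0.49 ≈ 5.1559, c* = (1−0.43)·5.1559 ≈ 2.9388.
At the golden rule the marginal product of capital equals n+δ: 0.49·k^(0.49−1) = 0.078. Solving, k_gold = (0.49/0.078)^(1/0.51) ≈ 36.7202.
y_gold = 36.7202^0.49 ≈ 5.8453, c_gold = y_gold − 0.078·k_gold ≈ 2.9811.
Gain: Δc = 2.9811 − 2.9388 ≈ 0.0422.

Δc ≈ 0.042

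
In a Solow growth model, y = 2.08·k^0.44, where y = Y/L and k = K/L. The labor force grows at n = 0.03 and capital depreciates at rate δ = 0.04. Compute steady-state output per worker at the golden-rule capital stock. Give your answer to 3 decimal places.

Capital per worker breaks even when investment replaces (n + δ)·k; here n + δ = 0.07.
Maximizing c = f(k) − (n+δ)·k gives f'(k) = n+δ, i.e. 0.44·2.08·k^(0.44−1) = 0.07, so k_gold = (0.44·2.08/0.07)^(1/0.56) ≈ 98.5379.
Output: y_gold = 2.08·k_gold^0.44 = 2.08·98.5379^0.44 ≈ 15.6765.

y_gold ≈ 15.676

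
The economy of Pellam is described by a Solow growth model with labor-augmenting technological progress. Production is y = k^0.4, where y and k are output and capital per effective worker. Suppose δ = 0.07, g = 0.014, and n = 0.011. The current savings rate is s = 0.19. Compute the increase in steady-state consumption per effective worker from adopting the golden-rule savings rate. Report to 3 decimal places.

Capital per effective worker breaks even when investment replaces (n + g + δ)·k; here n + g + δ = 0.095.
Current steady state (s = 0.19): k* = (0.19/0.095)^(1/0.6) ≈ 3.1748, y* = 3.1748^0.4 ≈ 1.5874, c* = (1−0.19)·1.5874 ≈ 1.2858.
Setting f'(k) = n+g+δ gives 0.4·k^(0.4−1) = 0.095, hence k_gold = (0.4/0.095)^(1/0.6) ≈ 10.9789.
y_gold = 10.9789^0.4 ≈ 2.6075, c_gold = y_gold − 0.095·k_gold ≈ 1.5645.
Gain: Δc = 1.5645 − 1.2858 ≈ 0.2787.

Δc ≈ 0.279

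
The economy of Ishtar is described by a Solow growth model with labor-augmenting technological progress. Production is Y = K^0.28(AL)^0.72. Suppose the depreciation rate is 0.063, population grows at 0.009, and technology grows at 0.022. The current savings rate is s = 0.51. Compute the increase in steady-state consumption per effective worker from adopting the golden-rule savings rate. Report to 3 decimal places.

The effective depreciation rate is n + g + δ = 0.009 + 0.022 + 0.063 = 0.094.
Current steady state (s = 0.51): k* = (0.51/0.094)^(1/0.72) ≈ 10.4727, y* = 10.4727^0.28 ≈ 1.9303, c* = (1−0.51)·1.9303 ≈ 0.9458.
Maximizing c = f(k) − (n+g+δ)·k gives f'(k) = n+g+δ, i.e. 0.28·k^(0.28−1) = 0.094, so k_gold = (0.28/0.094)^(1/0.72) ≈ 4.5538.
y_gold = 4.5538^0.28 ≈ 1.5288, c_gold = y_gold − 0.094·k_gold ≈ 1.1007.
Gain: Δc = 1.1007 − 0.9458 ≈ 0.1549.

Δc ≈ 0.155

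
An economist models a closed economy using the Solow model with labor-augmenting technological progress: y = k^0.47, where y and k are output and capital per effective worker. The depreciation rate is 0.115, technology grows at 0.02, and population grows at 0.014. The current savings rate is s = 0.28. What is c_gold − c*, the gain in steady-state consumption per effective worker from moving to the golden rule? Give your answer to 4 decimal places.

Δc ≈ 0.2082

Break-even investment rate: n + g + δ = 0.014 + 0.02 + 0.115 = 0.149.
Current steady state (s = 0.28): k* = (0.28/0.149)^(1/0.53) ≈ 3.2880, y* = 3.2880^0.47 ≈ 1.7497, c* = (1−0.28)·1.7497 ≈ 1.2598.
Maximizing c = f(k) − (n+g+δ)·k gives f'(k) = n+g+δ, i.e. 0.47·k^(0.47−1) = 0.149, so k_gold = (0.47/0.149)^(1/0.53) ≈ 8.7366.
y_gold = 8.7366^0.47 ≈ 2.7697, c_gold = y_gold − 0.149·k_gold ≈ 1.4679.
Gain: Δc = 1.4679 − 1.2598 ≈ 0.2082.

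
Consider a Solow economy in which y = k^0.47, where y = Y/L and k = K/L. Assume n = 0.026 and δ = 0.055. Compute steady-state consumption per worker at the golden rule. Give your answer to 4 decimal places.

Break-even investment rate: n + δ = 0.026 + 0.055 = 0.081.
Golden rule sets MPK = n+δ: 0.47·k^(0.47−1) = 0.081, so k_gold = (0.47/0.081)^(1/0.53) ≈ 27.5917.
y_gold = 27.5917^0.47 ≈ 4.7552.
c_gold = y_gold − (n+δ)·k_gold = 4.7552 − 0.081·27.5917 ≈ 2.5202.

c_gold ≈ 2.5202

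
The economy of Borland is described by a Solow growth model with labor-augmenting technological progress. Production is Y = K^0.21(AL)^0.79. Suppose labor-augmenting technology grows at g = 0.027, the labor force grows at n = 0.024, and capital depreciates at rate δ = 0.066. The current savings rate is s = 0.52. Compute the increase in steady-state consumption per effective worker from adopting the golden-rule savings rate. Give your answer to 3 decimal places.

Δc ≈ 0.209

The effective depreciation rate is n + g + δ = 0.024 + 0.027 + 0.066 = 0.117.
Current steady state (s = 0.52): k* = (0.52/0.117)^(1/0.79) ≈ 6.6073, y* = 6.6073^0.21 ≈ 1.4866, c* = (1−0.52)·1.4866 ≈ 0.7136.
Maximizing c = f(k) − (n+g+δ)·k gives f'(k) = n+g+δ, i.e. 0.21·k^(0.21−1) = 0.117, so k_gold = (0.21/0.117)^(1/0.79) ≈ 2.0968.
y_gold = 2.0968^0.21 ≈ 1.1682, c_gold = y_gold − 0.117·k_gold ≈ 0.9229.
Gain: Δc = 0.9229 − 0.7136 ≈ 0.2093.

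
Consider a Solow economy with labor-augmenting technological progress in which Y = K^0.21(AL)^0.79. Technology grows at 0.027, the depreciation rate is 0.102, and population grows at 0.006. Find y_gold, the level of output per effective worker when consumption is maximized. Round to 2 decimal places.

y_gold ≈ 1.12

Capital per effective worker breaks even when investment replaces (n + g + δ)·k; here n + g + δ = 0.135.
Setting f'(k) = n+g+δ gives 0.21·k^(0.21−1) = 0.135, hence k_gold = (0.21/0.135)^(1/0.79) ≈ 1.7494.
Output: y_gold = k_gold^0.21 = 1.7494^0.21 ≈ 1.1246.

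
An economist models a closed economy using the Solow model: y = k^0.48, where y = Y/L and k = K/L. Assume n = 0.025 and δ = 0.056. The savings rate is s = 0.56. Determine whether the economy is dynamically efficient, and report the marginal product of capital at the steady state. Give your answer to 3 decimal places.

n + δ = 0.025 + 0.056 = 0.081.
Steady-state k*: s·k^0.48 = 0.081·k gives k* = (0.56/0.081)^(1/0.52) ≈ 41.1921.
MPK = 0.48·41.1921^(-0.52) ≈ 0.0694.
MPK < n+δ = 0.081, so the economy is dynamically inefficient (over-saving).

dynamically inefficient; MPK ≈ 0.069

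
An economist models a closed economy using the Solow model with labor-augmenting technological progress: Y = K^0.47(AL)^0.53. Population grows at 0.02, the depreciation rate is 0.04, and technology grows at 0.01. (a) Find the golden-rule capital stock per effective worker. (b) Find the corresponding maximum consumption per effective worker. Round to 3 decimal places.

Capital per effective worker breaks even when investment replaces (n + g + δ)·k; here n + g + δ = 0.07.
Maximizing c = f(k) − (n+g+δ)·k gives f'(k) = n+g+δ, i.e. 0.47·k^(0.47−1) = 0.07, so k_gold = (0.47/0.07)^(1/0.53) ≈ 36.3393.
y_gold = 36.3393^0.47 ≈ 5.4122; c_gold = y_gold − 0.07·k_gold ≈ 2.8685.

(a) k_gold ≈ 36.339; (b) c_gold ≈ 2.868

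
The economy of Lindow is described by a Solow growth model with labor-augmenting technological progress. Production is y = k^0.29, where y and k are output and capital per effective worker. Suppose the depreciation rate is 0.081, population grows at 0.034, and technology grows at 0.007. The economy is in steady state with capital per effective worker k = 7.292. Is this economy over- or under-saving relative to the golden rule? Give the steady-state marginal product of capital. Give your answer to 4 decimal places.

over-saving; MPK ≈ 0.0708

Capital per effective worker breaks even when investment replaces (n + g + δ)·k; here n + g + δ = 0.122.
MPK = 0.29·k^(0.29−1) = 0.29·7.292^(-0.71) ≈ 0.0708.
MPK < 0.122, so the economy is dynamically inefficient (over-saving).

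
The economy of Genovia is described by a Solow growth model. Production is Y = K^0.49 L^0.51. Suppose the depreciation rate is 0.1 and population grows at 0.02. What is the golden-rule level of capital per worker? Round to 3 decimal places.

k_gold ≈ 15.779

Break-even investment rate: n + δ = 0.02 + 0.1 = 0.12.
Setting f'(k) = n+δ gives 0.49·k^(0.49−1) = 0.12, hence k_gold = (0.49/0.12)^(1/0.51) ≈ 15.7786.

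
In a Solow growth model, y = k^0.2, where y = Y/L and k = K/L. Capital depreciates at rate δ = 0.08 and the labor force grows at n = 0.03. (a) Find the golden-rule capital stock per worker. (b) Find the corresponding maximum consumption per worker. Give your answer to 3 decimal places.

Break-even investment rate: n + δ = 0.03 + 0.08 = 0.11.
Golden rule sets MPK = n+δ: 0.2·k^(0.2−1) = 0.11, so k_gold = (0.2/0.11)^(1/0.8) ≈ 2.1113.
y_gold = 2.1113^0.2 ≈ 1.1612; c_gold = y_gold − 0.11·k_gold ≈ 0.9290.

(a) k_gold ≈ 2.111; (b) c_gold ≈ 0.929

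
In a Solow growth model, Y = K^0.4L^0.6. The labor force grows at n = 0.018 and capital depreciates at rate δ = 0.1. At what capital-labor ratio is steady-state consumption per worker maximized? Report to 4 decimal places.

k_gold ≈ 7.6494

Capital per worker breaks even when investment replaces (n + δ)·k; here n + δ = 0.118.
At the golden rule the marginal product of capital equals n+δ: 0.4·k^(0.4−1) = 0.118. Solving, k_gold = (0.4/0.118)^(1/0.6) ≈ 7.6494.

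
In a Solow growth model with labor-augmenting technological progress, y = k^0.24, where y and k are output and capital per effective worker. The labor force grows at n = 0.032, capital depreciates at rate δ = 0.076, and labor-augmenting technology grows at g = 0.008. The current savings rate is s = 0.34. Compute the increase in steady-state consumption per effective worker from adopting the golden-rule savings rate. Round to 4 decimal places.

Δc ≈ 0.0293

n + g + δ = 0.032 + 0.008 + 0.076 = 0.116.
Current steady state (s = 0.34): k* = (0.34/0.116)^(1/0.76) ≈ 4.1162, y* = 4.1162^0.24 ≈ 1.4044, c* = (1−0.34)·1.4044 ≈ 0.9269.
Maximizing c = f(k) − (n+g+δ)·k gives f'(k) = n+g+δ, i.e. 0.24·k^(0.24−1) = 0.116, so k_gold = (0.24/0.116)^(1/0.76) ≈ 2.6029.
y_gold = 2.6029^0.24 ≈ 1.2581, c_gold = y_gold − 0.116·k_gold ≈ 0.9561.
Gain: Δc = 0.9561 − 0.9269 ≈ 0.0293.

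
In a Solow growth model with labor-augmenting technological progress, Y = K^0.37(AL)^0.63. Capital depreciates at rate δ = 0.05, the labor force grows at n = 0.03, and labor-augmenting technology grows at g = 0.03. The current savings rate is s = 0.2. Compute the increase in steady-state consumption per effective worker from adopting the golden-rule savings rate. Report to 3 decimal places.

Capital per effective worker breaks even when investment replaces (n + g + δ)·k; here n + g + δ = 0.11.
Current steady state (s = 0.2): k* = (0.2/0.11)^(1/0.63) ≈ 2.5830, y* = 2.5830^0.37 ≈ 1.4206, c* = (1−0.2)·1.4206 ≈ 1.1365.
Golden rule sets MPK = n+g+δ: 0.37·k^(0.37−1) = 0.11, so k_gold = (0.37/0.11)^(1/0.63) ≈ 6.8581.
y_gold = 6.8581^0.37 ≈ 2.0389, c_gold = y_gold − 0.11·k_gold ≈ 1.2845.
Gain: Δc = 1.2845 − 1.1365 ≈ 0.1480.

Δc ≈ 0.148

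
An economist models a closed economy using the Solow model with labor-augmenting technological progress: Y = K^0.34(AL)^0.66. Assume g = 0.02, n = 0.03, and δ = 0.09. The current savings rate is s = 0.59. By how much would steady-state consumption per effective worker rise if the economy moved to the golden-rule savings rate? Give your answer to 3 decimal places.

Δc ≈ 0.182

Break-even investment rate: n + g + δ = 0.03 + 0.02 + 0.09 = 0.14.
Current steady state (s = 0.59): k* = (0.59/0.14)^(1/0.66) ≈ 8.8420, y* = 8.8420^0.34 ≈ 2.0981, c* = (1−0.59)·2.0981 ≈ 0.8602.
Golden rule sets MPK = n+g+δ: 0.34·k^(0.34−1) = 0.14, so k_gold = (0.34/0.14)^(1/0.66) ≈ 3.8359.
y_gold = 3.8359^0.34 ≈ 1.5795, c_gold = y_gold − 0.14·k_gold ≈ 1.0425.
Gain: Δc = 1.0425 − 0.8602 ≈ 0.1822.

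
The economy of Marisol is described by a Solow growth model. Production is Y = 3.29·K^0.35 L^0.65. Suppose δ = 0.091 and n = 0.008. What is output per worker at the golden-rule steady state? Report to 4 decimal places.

y_gold ≈ 12.3309

Break-even investment rate: n + δ = 0.008 + 0.091 = 0.099.
Maximizing c = f(k) − (n+δ)·k gives f'(k) = n+δ, i.e. 0.35·3.29·k^(0.35−1) = 0.099, so k_gold = (0.35·3.29/0.099)^(1/0.65) ≈ 43.5942.
Output: y_gold = 3.29·k_gold^0.35 = 3.29·43.5942^0.35 ≈ 12.3309.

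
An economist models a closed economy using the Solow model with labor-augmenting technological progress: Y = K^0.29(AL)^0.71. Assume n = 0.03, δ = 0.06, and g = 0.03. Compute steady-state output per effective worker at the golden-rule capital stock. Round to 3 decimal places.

y_gold ≈ 1.434

n + g + δ = 0.03 + 0.03 + 0.06 = 0.12.
At the golden rule the marginal product of capital equals n+g+δ: 0.29·k^(0.29−1) = 0.12. Solving, k_gold = (0.29/0.12)^(1/0.71) ≈ 3.4653.
Output: y_gold = k_gold^0.29 = 3.4653^0.29 ≈ 1.4339.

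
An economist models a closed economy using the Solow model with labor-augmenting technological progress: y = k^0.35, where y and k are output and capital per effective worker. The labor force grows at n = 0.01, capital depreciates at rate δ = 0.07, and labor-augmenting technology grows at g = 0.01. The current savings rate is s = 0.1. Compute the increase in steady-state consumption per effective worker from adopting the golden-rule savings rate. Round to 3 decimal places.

Δc ≈ 0.398

Break-even investment rate: n + g + δ = 0.01 + 0.01 + 0.07 = 0.09.
Current steady state (s = 0.1): k* = (0.1/0.09)^(1/0.65) ≈ 1.1760, y* = 1.1760^0.35 ≈ 1.0584, c* = (1−0.1)·1.0584 ≈ 0.9525.
Setting f'(k) = n+g+δ gives 0.35·k^(0.35−1) = 0.09, hence k_gold = (0.35/0.09)^(1/0.65) ≈ 8.0802.
y_gold = 8.0802^0.35 ≈ 2.0778, c_gold = y_gold − 0.09·k_gold ≈ 1.3506.
Gain: Δc = 1.3506 − 0.9525 ≈ 0.3980.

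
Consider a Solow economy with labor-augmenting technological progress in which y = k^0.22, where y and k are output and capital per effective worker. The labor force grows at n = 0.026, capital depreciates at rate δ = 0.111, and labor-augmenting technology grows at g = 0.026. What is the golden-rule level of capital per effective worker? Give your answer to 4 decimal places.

Capital per effective worker breaks even when investment replaces (n + g + δ)·k; here n + g + δ = 0.163.
Setting f'(k) = n+g+δ gives 0.22·k^(0.22−1) = 0.163, hence k_gold = (0.22/0.163)^(1/0.78) ≈ 1.4688.

k_gold ≈ 1.4688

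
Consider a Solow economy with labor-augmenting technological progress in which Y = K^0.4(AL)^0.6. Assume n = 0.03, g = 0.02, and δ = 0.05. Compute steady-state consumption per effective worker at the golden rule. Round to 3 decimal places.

Capital per effective worker breaks even when investment replaces (n + g + δ)·k; here n + g + δ = 0.1.
Golden rule sets MPK = n+g+δ: 0.4·k^(0.4−1) = 0.1, so k_gold = (0.4/0.1)^(1/0.6) ≈ 10.0794.
y_gold = 10.0794^0.4 ≈ 2.5198.
c_gold = y_gold − (n+g+δ)·k_gold = 2.5198 − 0.1·10.0794 ≈ 1.5119.

c_gold ≈ 1.512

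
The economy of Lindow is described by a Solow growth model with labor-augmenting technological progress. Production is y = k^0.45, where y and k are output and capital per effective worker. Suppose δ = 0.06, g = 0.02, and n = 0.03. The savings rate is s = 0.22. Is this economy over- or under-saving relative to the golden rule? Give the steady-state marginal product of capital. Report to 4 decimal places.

n + g + δ = 0.03 + 0.02 + 0.06 = 0.11.
Steady-state k*: s·k^0.45 = 0.11·k gives k* = (0.22/0.11)^(1/0.55) ≈ 3.5264.
MPK = 0.45·3.5264^(-0.55) ≈ 0.2250.
MPK > n+g+δ = 0.11, so the economy is dynamically efficient (under-saving).

under-saving; MPK ≈ 0.2250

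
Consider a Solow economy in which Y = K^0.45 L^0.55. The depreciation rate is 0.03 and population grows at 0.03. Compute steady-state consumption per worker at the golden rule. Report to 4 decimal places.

The effective depreciation rate is n + δ = 0.03 + 0.03 = 0.06.
At the golden rule the marginal product of capital equals n+δ: 0.45·k^(0.45−1) = 0.06. Solving, k_gold = (0.45/0.06)^(1/0.55) ≈ 38.9960.
y_gold = 38.9960^0.45 ≈ 5.1995.
c_gold = y_gold − (n+δ)·k_gold = 5.1995 − 0.06·38.9960 ≈ 2.8597.

c_gold ≈ 2.8597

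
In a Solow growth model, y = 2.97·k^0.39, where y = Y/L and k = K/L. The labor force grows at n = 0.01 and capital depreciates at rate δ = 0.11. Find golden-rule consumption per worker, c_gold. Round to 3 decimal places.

The effective depreciation rate is n + δ = 0.01 + 0.11 = 0.12.
Setting f'(k) = n+δ gives 0.39·2.97·k^(0.39−1) = 0.12, hence k_gold = (0.39·2.97/0.12)^(1/0.61) ≈ 41.1305.
y_gold = 2.97·41.1305^0.39 ≈ 12.6555.
c_gold = y_gold − (n+δ)·k_gold = 12.6555 − 0.12·41.1305 ≈ 7.7199.

c_gold ≈ 7.720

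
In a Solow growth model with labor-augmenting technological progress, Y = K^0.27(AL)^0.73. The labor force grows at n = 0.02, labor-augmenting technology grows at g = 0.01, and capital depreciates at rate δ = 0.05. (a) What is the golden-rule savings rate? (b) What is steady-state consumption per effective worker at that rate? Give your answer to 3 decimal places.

(a) s_gold = 0.270; (b) c_gold ≈ 1.145

The effective depreciation rate is n + g + δ = 0.02 + 0.01 + 0.05 = 0.08.
For Cobb-Douglas, s_gold equals capital's share: s_gold = 0.27.
Setting f'(k) = n+g+δ gives 0.27·k^(0.27−1) = 0.08, hence k_gold = (0.27/0.08)^(1/0.73) ≈ 5.2925.
y_gold = 5.2925^0.27 ≈ 1.5682; c_gold = (1−0.27)·y_gold ≈ 1.1448.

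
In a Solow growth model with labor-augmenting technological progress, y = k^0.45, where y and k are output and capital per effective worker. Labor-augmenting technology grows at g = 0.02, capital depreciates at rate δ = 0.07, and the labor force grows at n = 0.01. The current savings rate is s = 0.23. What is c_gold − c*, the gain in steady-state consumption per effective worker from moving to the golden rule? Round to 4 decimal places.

Δc ≈ 0.3607

n + g + δ = 0.01 + 0.02 + 0.07 = 0.1.
Current steady state (s = 0.23): k* = (0.23/0.1)^(1/0.55) ≈ 4.5466, y* = 4.5466^0.45 ≈ 1.9768, c* = (1−0.23)·1.9768 ≈ 1.5221.
Setting f'(k) = n+g+δ gives 0.45·k^(0.45−1) = 0.1, hence k_gold = (0.45/0.1)^(1/0.55) ≈ 15.4049.
y_gold = 15.4049^0.45 ≈ 3.4233, c_gold = y_gold − 0.1·k_gold ≈ 1.8828.
Gain: Δc = 1.8828 − 1.5221 ≈ 0.3607.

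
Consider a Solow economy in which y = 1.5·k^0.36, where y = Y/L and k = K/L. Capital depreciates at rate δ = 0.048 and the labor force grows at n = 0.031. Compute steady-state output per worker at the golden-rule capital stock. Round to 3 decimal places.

y_gold ≈ 4.422

The effective depreciation rate is n + δ = 0.031 + 0.048 = 0.079.
Maximizing c = f(k) − (n+δ)·k gives f'(k) = n+δ, i.e. 0.36·1.5·k^(0.36−1) = 0.079, so k_gold = (0.36·1.5/0.079)^(1/0.64) ≈ 20.1522.
Output: y_gold = 1.5·k_gold^0.36 = 1.5·20.1522^0.36 ≈ 4.4223.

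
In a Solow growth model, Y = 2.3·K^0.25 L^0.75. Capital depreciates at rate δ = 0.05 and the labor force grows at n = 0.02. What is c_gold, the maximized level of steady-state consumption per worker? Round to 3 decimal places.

The effective depreciation rate is n + δ = 0.02 + 0.05 = 0.07.
At the golden rule the marginal product of capital equals n+δ: 0.25·2.3·k^(0.25−1) = 0.07. Solving, k_gold = (0.25·2.3/0.07)^(1/0.75) ≈ 16.5740.
y_gold = 2.3·16.5740^0.25 ≈ 4.6407.
c_gold = y_gold − (n+δ)·k_gold = 4.6407 − 0.07·16.5740 ≈ 3.4805.

c_gold ≈ 3.481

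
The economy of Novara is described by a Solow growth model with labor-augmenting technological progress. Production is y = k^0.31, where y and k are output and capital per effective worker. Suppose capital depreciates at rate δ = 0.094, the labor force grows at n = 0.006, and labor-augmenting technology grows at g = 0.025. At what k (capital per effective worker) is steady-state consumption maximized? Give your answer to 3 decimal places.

k_gold ≈ 3.730

n + g + δ = 0.006 + 0.025 + 0.094 = 0.125.
Maximizing c = f(k) − (n+g+δ)·k gives f'(k) = n+g+δ, i.e. 0.31·k^(0.31−1) = 0.125, so k_gold = (0.31/0.125)^(1/0.69) ≈ 3.7297.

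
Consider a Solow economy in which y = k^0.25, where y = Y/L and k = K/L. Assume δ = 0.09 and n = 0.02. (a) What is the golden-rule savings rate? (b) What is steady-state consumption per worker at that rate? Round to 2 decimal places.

(a) s_gold = 0.25; (b) c_gold ≈ 0.99

The effective depreciation rate is n + δ = 0.02 + 0.09 = 0.11.
For Cobb-Douglas, s_gold equals capital's share: s_gold = 0.25.
At the golden rule the marginal product of capital equals n+δ: 0.25·k^(0.25−1) = 0.11. Solving, k_gold = (0.25/0.11)^(1/0.75) ≈ 2.9881.
y_gold = 2.9881^0.25 ≈ 1.3148; c_gold = (1−0.25)·y_gold ≈ 0.9861.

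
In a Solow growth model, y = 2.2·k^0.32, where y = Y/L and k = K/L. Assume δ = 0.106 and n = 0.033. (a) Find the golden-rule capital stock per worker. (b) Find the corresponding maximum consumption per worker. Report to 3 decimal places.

n + δ = 0.033 + 0.106 = 0.139.
At the golden rule the marginal product of capital equals n+δ: 0.32·2.2·k^(0.32−1) = 0.139. Solving, k_gold = (0.32·2.2/0.139)^(1/0.68) ≈ 10.8671.
y_gold = 2.2·10.8671^0.32 ≈ 4.7204; c_gold = y_gold − 0.139·k_gold ≈ 3.2099.

(a) k_gold ≈ 10.867; (b) c_gold ≈ 3.210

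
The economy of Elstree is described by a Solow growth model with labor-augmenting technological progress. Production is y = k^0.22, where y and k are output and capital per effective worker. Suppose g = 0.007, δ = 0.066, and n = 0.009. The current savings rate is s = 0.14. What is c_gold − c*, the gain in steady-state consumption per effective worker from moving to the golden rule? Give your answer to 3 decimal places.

Δc ≈ 0.030

The effective depreciation rate is n + g + δ = 0.009 + 0.007 + 0.066 = 0.082.
Current steady state (s = 0.14): k* = (0.14/0.082)^(1/0.78) ≈ 1.9854, y* = 1.9854^0.22 ≈ 1.1629, c* = (1−0.14)·1.1629 ≈ 1.0001.
Golden rule sets MPK = n+g+δ: 0.22·k^(0.22−1) = 0.082, so k_gold = (0.22/0.082)^(1/0.78) ≈ 3.5440.
y_gold = 3.5440^0.22 ≈ 1.3210, c_gold = y_gold − 0.082·k_gold ≈ 1.0303.
Gain: Δc = 1.0303 − 1.0001 ≈ 0.0303.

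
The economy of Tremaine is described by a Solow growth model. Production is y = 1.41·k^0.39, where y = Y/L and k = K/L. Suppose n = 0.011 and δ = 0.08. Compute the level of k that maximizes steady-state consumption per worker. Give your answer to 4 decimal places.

Capital per worker breaks even when investment replaces (n + δ)·k; here n + δ = 0.091.
Golden rule sets MPK = n+δ: 0.39·1.41·k^(0.39−1) = 0.091, so k_gold = (0.39·1.41/0.091)^(1/0.61) ≈ 19.0864.

k_gold ≈ 19.0864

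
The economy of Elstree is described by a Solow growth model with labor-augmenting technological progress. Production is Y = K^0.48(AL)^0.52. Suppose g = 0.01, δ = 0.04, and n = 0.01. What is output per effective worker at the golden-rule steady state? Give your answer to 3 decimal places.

Capital per effective worker breaks even when investment replaces (n + g + δ)·k; here n + g + δ = 0.06.
Maximizing c = f(k) − (n+g+δ)·k gives f'(k) = n+g+δ, i.e. 0.48·k^(0.48−1) = 0.06, so k_gold = (0.48/0.06)^(1/0.52) ≈ 54.5395.
Output: y_gold = k_gold^0.48 = 54.5395^0.48 ≈ 6.8174.

y_gold ≈ 6.817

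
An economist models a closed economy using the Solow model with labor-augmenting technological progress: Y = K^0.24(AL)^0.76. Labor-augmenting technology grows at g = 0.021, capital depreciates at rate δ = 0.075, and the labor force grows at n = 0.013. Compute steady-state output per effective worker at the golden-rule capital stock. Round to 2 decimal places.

Capital per effective worker breaks even when investment replaces (n + g + δ)·k; here n + g + δ = 0.109.
Setting f'(k) = n+g+δ gives 0.24·k^(0.24−1) = 0.109, hence k_gold = (0.24/0.109)^(1/0.76) ≈ 2.8251.
Output: y_gold = k_gold^0.24 = 2.8251^0.24 ≈ 1.2831.

y_gold ≈ 1.28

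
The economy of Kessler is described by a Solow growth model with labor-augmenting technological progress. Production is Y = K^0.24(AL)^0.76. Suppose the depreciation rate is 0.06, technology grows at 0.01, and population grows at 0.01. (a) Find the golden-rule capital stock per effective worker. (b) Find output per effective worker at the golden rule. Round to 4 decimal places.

The effective depreciation rate is n + g + δ = 0.01 + 0.01 + 0.06 = 0.08.
Golden rule sets MPK = n+g+δ: 0.24·k^(0.24−1) = 0.08, so k_gold = (0.24/0.08)^(1/0.76) ≈ 4.2442.
y_gold = 4.2442^0.24 ≈ 1.4147.

(a) k_gold ≈ 4.2442; (b) y_gold ≈ 1.4147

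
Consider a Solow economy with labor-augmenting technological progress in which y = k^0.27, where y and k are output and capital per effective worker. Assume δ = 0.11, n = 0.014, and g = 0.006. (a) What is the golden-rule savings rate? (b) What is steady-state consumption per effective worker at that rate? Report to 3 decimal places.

(a) s_gold = 0.270; (b) c_gold ≈ 0.957

n + g + δ = 0.014 + 0.006 + 0.11 = 0.13.
For Cobb-Douglas, s_gold equals capital's share: s_gold = 0.27.
Golden rule sets MPK = n+g+δ: 0.27·k^(0.27−1) = 0.13, so k_gold = (0.27/0.13)^(1/0.73) ≈ 2.7216.
y_gold = 2.7216^0.27 ≈ 1.3104; c_gold = (1−0.27)·y_gold ≈ 0.9566.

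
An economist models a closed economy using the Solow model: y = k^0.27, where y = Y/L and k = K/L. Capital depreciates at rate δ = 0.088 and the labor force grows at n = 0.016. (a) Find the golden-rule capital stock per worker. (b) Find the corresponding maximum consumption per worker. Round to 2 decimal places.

(a) k_gold ≈ 3.69; (b) c_gold ≈ 1.04

Capital per worker breaks even when investment replaces (n + δ)·k; here n + δ = 0.104.
At the golden rule the marginal product of capital equals n+δ: 0.27·k^(0.27−1) = 0.104. Solving, k_gold = (0.27/0.104)^(1/0.73) ≈ 3.6947.
y_gold = 3.6947^0.27 ≈ 1.4231; c_gold = y_gold − 0.104·k_gold ≈ 1.0389.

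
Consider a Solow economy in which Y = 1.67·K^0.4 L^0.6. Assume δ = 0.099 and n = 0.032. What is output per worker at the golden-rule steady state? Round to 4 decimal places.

n + δ = 0.032 + 0.099 = 0.131.
Golden rule sets MPK = n+δ: 0.4·1.67·k^(0.4−1) = 0.131, so k_gold = (0.4·1.67/0.131)^(1/0.6) ≈ 15.1069.
Output: y_gold = 1.67·k_gold^0.4 = 1.67·15.1069^0.4 ≈ 4.9475.

y_gold ≈ 4.9475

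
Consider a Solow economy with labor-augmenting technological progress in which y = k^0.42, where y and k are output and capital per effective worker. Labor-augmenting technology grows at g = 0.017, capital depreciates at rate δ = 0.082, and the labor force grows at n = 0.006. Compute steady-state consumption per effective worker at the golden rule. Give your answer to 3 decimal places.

Break-even investment rate: n + g + δ = 0.006 + 0.017 + 0.082 = 0.105.
At the golden rule the marginal product of capital equals n+g+δ: 0.42·k^(0.42−1) = 0.105. Solving, k_gold = (0.42/0.105)^(1/0.58) ≈ 10.9153.
y_gold = 10.9153^0.42 ≈ 2.7288.
c_gold = y_gold − (n+g+δ)·k_gold = 2.7288 − 0.105·10.9153 ≈ 1.5827.

c_gold ≈ 1.583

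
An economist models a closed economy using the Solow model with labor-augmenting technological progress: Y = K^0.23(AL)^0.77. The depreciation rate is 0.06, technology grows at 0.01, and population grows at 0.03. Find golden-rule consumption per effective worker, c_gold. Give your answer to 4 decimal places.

c_gold ≈ 0.9875

The effective depreciation rate is n + g + δ = 0.03 + 0.01 + 0.06 = 0.1.
Golden rule sets MPK = n+g+δ: 0.23·k^(0.23−1) = 0.1, so k_gold = (0.23/0.1)^(1/0.77) ≈ 2.9497.
y_gold = 2.9497^0.23 ≈ 1.2825.
c_gold = y_gold − (n+g+δ)·k_gold = 1.2825 − 0.1·2.9497 ≈ 0.9875.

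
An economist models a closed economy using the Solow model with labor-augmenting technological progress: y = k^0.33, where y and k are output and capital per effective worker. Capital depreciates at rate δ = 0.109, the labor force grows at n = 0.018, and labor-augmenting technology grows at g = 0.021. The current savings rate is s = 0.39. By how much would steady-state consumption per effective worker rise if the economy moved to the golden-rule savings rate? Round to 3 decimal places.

n + g + δ = 0.018 + 0.021 + 0.109 = 0.148.
Current steady state (s = 0.39): k* = (0.39/0.148)^(1/0.67) ≈ 4.2468, y* = 4.2468^0.33 ≈ 1.6116, c* = (1−0.39)·1.6116 ≈ 0.9831.
Maximizing c = f(k) − (n+g+δ)·k gives f'(k) = n+g+δ, i.e. 0.33·k^(0.33−1) = 0.148, so k_gold = (0.33/0.148)^(1/0.67) ≈ 3.3096.
y_gold = 3.3096^0.33 ≈ 1.4843, c_gold = y_gold − 0.148·k_gold ≈ 0.9945.
Gain: Δc = 0.9945 − 0.9831 ≈ 0.0114.

Δc ≈ 0.011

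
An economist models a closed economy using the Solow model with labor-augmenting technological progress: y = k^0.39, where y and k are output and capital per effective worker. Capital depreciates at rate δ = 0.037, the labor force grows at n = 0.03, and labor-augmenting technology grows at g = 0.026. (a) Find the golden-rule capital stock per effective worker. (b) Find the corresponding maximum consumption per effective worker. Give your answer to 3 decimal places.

(a) k_gold ≈ 10.486; (b) c_gold ≈ 1.525

Capital per effective worker breaks even when investment replaces (n + g + δ)·k; here n + g + δ = 0.093.
Setting f'(k) = n+g+δ gives 0.39·k^(0.39−1) = 0.093, hence k_gold = (0.39/0.093)^(1/0.61) ≈ 10.4864.
y_gold = 10.4864^0.39 ≈ 2.5006; c_gold = y_gold − 0.093·k_gold ≈ 1.5254.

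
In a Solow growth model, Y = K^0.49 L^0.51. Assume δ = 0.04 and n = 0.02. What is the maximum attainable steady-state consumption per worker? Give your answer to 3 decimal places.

Capital per worker breaks even when investment replaces (n + δ)·k; here n + δ = 0.06.
At the golden rule the marginal product of capital equals n+δ: 0.49·k^(0.49−1) = 0.06. Solving, k_gold = (0.49/0.06)^(1/0.51) ≈ 61.4219.
y_gold = 61.4219^0.49 ≈ 7.5210.
c_gold = y_gold − (n+δ)·k_gold = 7.5210 − 0.06·61.4219 ≈ 3.8357.

c_gold ≈ 3.836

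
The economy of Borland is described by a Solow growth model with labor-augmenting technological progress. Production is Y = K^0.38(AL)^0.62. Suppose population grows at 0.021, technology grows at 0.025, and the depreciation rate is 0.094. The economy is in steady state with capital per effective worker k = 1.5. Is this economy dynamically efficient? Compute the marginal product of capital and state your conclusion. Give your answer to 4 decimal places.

dynamically efficient; MPK ≈ 0.2955

Break-even investment rate: n + g + δ = 0.021 + 0.025 + 0.094 = 0.14.
MPK = 0.38·k^(0.38−1) = 0.38·1.5^(-0.62) ≈ 0.2955.
MPK > 0.14, so the economy is dynamically efficient (under-saving).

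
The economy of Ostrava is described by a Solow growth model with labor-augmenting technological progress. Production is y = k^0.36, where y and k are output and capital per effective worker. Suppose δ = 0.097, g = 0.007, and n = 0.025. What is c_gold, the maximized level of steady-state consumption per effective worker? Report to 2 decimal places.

c_gold ≈ 1.14

Capital per effective worker breaks even when investment replaces (n + g + δ)·k; here n + g + δ = 0.129.
Setting f'(k) = n+g+δ gives 0.36·k^(0.36−1) = 0.129, hence k_gold = (0.36/0.129)^(1/0.64) ≈ 4.9708.
y_gold = 4.9708^0.36 ≈ 1.7812.
c_gold = y_gold − (n+g+δ)·k_gold = 1.7812 − 0.129·4.9708 ≈ 1.1400.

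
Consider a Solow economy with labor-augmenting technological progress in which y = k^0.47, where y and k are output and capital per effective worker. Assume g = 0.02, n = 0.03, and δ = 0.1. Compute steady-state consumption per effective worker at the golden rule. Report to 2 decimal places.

Capital per effective worker breaks even when investment replaces (n + g + δ)·k; here n + g + δ = 0.15.
Setting f'(k) = n+g+δ gives 0.47·k^(0.47−1) = 0.15, hence k_gold = (0.47/0.15)^(1/0.53) ≈ 8.6270.
y_gold = 8.6270^0.47 ≈ 2.7533.
c_gold = y_gold − (n+g+δ)·k_gold = 2.7533 − 0.15·8.6270 ≈ 1.4593.

c_gold ≈ 1.46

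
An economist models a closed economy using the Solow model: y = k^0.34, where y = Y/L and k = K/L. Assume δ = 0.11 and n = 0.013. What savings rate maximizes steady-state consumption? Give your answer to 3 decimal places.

n + δ = 0.013 + 0.11 = 0.123.
At the golden rule MPK = n+δ, and in any Cobb-Douglas steady state s = (n+δ)·k/y = MPK·k/y = capital's share 0.34.

s_gold = 0.340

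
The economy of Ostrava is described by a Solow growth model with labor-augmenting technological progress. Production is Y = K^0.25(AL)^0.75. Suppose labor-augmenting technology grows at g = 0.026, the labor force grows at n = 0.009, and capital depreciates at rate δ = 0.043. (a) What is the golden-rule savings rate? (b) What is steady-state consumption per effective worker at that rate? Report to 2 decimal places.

(a) s_gold = 0.25; (b) c_gold ≈ 1.11

The effective depreciation rate is n + g + δ = 0.009 + 0.026 + 0.043 = 0.078.
For Cobb-Douglas, s_gold equals capital's share: s_gold = 0.25.
At the golden rule the marginal product of capital equals n+g+δ: 0.25·k^(0.25−1) = 0.078. Solving, k_gold = (0.25/0.078)^(1/0.75) ≈ 4.7256.
y_gold = 4.7256^0.25 ≈ 1.4744; c_gold = (1−0.25)·y_gold ≈ 1.1058.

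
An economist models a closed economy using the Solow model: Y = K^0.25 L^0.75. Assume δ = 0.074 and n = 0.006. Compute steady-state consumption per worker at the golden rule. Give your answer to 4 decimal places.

Capital per worker breaks even when investment replaces (n + δ)·k; here n + δ = 0.08.
Maximizing c = f(k) − (n+δ)·k gives f'(k) = n+δ, i.e. 0.25·k^(0.25−1) = 0.08, so k_gold = (0.25/0.08)^(1/0.75) ≈ 4.5688.
y_gold = 4.5688^0.25 ≈ 1.4620.
c_gold = y_gold − (n+δ)·k_gold = 1.4620 − 0.08·4.5688 ≈ 1.0965.

c_gold ≈ 1.0965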